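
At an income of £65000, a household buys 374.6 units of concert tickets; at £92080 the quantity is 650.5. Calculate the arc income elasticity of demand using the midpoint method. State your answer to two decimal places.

1.56

ΔQ = 650.5 − 374.6 = 275.9; midpoint Q̄ = (374.6 + 650.5)/2 = 512.55.
ΔI = 92080 − 65000 = 27080; midpoint Ī = (65000 + 92080)/2 = 78540.
η = (ΔQ/Q̄) ÷ (ΔI/Ī) = (275.9/512.55) ÷ (27080/78540) = 1.56.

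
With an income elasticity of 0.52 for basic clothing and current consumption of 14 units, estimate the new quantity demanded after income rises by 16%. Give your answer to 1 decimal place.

%ΔQ ≈ η × %ΔI = 0.52 × 16% = 8.32%.
New Q ≈ 14 × (1 + 0.0832) = 15.2.

15.2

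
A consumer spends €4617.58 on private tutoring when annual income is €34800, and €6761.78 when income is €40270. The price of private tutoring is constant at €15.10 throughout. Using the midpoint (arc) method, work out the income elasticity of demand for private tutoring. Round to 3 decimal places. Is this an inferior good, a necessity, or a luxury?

2.586 (luxury)

With a constant price, Q₁ = 4617.58/15.10 = 305.800 and Q₂ = 6761.78/15.10 = 447.800 (equivalently, work directly with expenditure since P cancels).
Midpoint %ΔQ = (6761.78 − 4617.58)/5689.68 = 0.37686; midpoint %ΔI = (40270 − 34800)/37535 = 0.14573.
η = 0.37686 / 0.14573 = 2.586.
η > 1 ⇒ luxury.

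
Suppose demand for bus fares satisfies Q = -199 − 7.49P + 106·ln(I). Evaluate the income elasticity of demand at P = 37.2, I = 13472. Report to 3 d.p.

At P = 37.2, I = 13472: Q = 530.259.
Holding P constant, ∂Q/∂I = 106/I = 0.00786817.
η_I = (∂Q/∂I)·(I/Q) = 0.00786817 × (13472/530.259) = 0.200.

0.200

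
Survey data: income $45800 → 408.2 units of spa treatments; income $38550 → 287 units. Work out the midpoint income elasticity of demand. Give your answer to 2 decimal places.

2.03

ΔQ = 287 − 408.2 = -121.2; midpoint Q̄ = (408.2 + 287)/2 = 347.6.
ΔI = 38550 − 45800 = -7250; midpoint Ī = (45800 + 38550)/2 = 42175.
η = (ΔQ/Q̄) ÷ (ΔI/Ī) = (-121.2/347.6) ÷ (-7250/42175) = 2.03.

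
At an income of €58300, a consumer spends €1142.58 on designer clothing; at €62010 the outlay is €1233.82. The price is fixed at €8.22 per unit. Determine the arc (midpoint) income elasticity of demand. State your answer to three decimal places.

1.245

With a constant price, Q₁ = 1142.58/8.22 = 139.000 and Q₂ = 1233.82/8.22 = 150.100 (equivalently, work directly with expenditure since P cancels).
Midpoint %ΔQ = (1233.82 − 1142.58)/1188.20 = 0.07679; midpoint %ΔI = (62010 − 58300)/60155 = 0.06167.
η = 0.07679 / 0.06167 = 1.245.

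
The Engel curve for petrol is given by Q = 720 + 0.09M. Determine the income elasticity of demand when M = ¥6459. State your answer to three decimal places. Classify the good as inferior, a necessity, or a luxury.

0.447 (necessity)

At M = 6459: Q = 1301.310.
dQ/dM = 0.09.
η = (dQ/dM)·(M/Q) = 0.09 × (6459/1301.310) = 0.447.
Since 0 < η < 1, the good is a necessity.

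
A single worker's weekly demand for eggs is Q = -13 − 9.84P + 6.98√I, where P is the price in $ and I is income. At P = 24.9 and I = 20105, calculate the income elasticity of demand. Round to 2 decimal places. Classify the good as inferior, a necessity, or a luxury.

0.68 (necessity)

At P = 24.9, I = 20105: Q = 731.693.
Holding P constant, ∂Q/∂I = 6.98/(2√I) = 0.0246135.
η_I = (∂Q/∂I)·(I/Q) = 0.0246135 × (20105/731.693) = 0.68.
Since 0 < η < 1, this is a necessity.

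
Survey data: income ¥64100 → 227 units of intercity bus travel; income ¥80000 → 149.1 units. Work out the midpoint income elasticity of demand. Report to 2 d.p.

ΔQ = 149.1 − 227 = -77.9; midpoint Q̄ = (227 + 149.1)/2 = 188.05.
ΔI = 80000 − 64100 = 15900; midpoint Ī = (64100 + 80000)/2 = 72050.
η = (ΔQ/Q̄) ÷ (ΔI/Ī) = (-77.9/188.05) ÷ (15900/72050) = -1.88.

-1.88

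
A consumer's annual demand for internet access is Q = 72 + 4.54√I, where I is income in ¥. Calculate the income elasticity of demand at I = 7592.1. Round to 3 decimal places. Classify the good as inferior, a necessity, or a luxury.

0.423 (necessity)

At I = 7592.1: Q = 467.582.
dQ/dI = 4.54/(2√I) = 0.0260522 at this income.
η = (dQ/dI)·(I/Q) = 0.0260522 × (7592.1/467.582) = 0.423.
Since 0 < η < 1, the good is a necessity.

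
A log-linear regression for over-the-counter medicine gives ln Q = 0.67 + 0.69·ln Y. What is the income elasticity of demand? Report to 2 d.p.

0.69

In a log-linear demand, the coefficient on ln Y is the income elasticity.
So η = 0.69.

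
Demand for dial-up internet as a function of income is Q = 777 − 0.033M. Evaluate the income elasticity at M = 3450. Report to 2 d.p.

At M = 3450: Q = 663.150.
dQ/dM = −0.033.
η = (dQ/dM)·(M/Q) = -0.033 × (3450/663.150) = -0.17.

-0.17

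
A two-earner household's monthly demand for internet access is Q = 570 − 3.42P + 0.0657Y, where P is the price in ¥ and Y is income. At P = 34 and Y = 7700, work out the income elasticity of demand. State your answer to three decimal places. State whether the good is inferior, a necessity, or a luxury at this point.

At P = 34, Y = 7700: Q = 959.610.
Holding P constant, ∂Q/∂Y = 0.0657.
η_Y = (∂Q/∂Y)·(Y/Q) = 0.0657 × (7700/959.610) = 0.527.
Since 0 < η < 1, this is a necessity.

0.527 (necessity)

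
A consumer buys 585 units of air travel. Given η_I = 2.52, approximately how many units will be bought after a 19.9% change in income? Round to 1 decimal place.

878.4

%ΔQ ≈ η × %ΔI = 2.52 × 19.9% = 50.148%.
New Q ≈ 585 × (1 + 0.50148) = 878.4.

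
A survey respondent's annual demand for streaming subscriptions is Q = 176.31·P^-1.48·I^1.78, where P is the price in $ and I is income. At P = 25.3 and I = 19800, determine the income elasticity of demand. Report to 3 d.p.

1.780

For a multiplicative demand Q = A·P^α·I^β, the income elasticity is β everywhere.
Here β = 1.78, so η = 1.780.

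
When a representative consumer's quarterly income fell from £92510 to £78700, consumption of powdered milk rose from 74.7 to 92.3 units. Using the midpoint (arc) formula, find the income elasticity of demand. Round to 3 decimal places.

ΔQ = 92.3 − 74.7 = 17.6; midpoint Q̄ = (74.7 + 92.3)/2 = 83.5.
ΔI = 78700 − 92510 = -13810; midpoint Ī = (92510 + 78700)/2 = 85605.
η = (ΔQ/Q̄) ÷ (ΔI/Ī) = (17.6/83.5) ÷ (-13810/85605) = -1.307.

-1.307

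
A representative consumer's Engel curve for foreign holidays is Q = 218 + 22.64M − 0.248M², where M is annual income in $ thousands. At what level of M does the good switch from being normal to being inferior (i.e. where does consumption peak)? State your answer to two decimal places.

45.65

dQ/dM = 22.64 − 0.496M.
The good is inferior where dQ/dM < 0. Setting dQ/dM = 0 gives M = 22.64 / 0.496 = 45.65.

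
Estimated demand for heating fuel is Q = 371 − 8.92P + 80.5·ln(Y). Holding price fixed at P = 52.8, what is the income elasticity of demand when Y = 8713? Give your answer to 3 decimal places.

0.128

At P = 52.8, Y = 8713: Q = 630.366.
Holding P constant, ∂Q/∂Y = 80.5/Y = 0.00923907.
η_Y = (∂Q/∂Y)·(Y/Q) = 0.00923907 × (8713/630.366) = 0.128.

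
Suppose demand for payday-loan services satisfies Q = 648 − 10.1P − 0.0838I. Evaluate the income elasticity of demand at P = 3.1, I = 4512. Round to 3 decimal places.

-1.585

At P = 3.1, I = 4512: Q = 238.584.
Holding P constant, ∂Q/∂I = −0.0838.
η_I = (∂Q/∂I)·(I/Q) = -0.0838 × (4512/238.584) = -1.585.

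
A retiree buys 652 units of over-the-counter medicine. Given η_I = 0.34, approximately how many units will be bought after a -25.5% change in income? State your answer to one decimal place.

%ΔQ ≈ η × %ΔI = 0.34 × (-25.5%) = -8.67%.
New Q ≈ 652 × (1 − 0.0867) = 595.5.

595.5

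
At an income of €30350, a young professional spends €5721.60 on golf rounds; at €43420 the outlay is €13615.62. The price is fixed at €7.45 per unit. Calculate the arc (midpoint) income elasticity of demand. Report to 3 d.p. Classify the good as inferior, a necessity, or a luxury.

2.304 (luxury)

With a constant price, Q₁ = 5721.60/7.45 = 768.000 and Q₂ = 13615.62/7.45 = 1827.600 (equivalently, work directly with expenditure since P cancels).
Midpoint %ΔQ = (13615.62 − 5721.60)/9668.61 = 0.81646; midpoint %ΔI = (43420 − 30350)/36885 = 0.35434.
η = 0.81646 / 0.35434 = 2.304.
η > 1 ⇒ luxury.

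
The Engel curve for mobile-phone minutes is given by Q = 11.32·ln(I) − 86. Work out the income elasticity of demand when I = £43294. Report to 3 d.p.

0.325

At I = 43294: Q = 34.850.
dQ/dI = 11.32/I = 0.000261468 at this income.
η = (dQ/dI)·(I/Q) = 0.000261468 × (43294/34.850) = 0.325.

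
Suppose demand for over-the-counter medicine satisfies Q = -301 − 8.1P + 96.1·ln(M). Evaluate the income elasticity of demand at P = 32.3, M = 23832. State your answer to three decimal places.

At P = 32.3, M = 23832: Q = 405.941.
Holding P constant, ∂Q/∂M = 96.1/M = 0.00403239.
η_M = (∂Q/∂M)·(M/Q) = 0.00403239 × (23832/405.941) = 0.237.

0.237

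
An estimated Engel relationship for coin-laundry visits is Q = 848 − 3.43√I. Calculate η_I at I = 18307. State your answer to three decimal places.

At I = 18307: Q = 383.909.
dQ/dI = -3.43/(2√I) = -0.0126752 at this income.
η = (dQ/dI)·(I/Q) = -0.0126752 × (18307/383.909) = -0.604.

-0.604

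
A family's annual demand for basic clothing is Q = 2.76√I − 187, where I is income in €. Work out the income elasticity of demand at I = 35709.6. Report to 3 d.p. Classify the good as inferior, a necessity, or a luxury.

At I = 35709.6: Q = 334.557.
dQ/dI = 2.76/(2√I) = 0.00730275 at this income.
η = (dQ/dI)·(I/Q) = 0.00730275 × (35709.6/334.557) = 0.779.
Since 0 < η < 1, the good is a necessity.

0.779 (necessity)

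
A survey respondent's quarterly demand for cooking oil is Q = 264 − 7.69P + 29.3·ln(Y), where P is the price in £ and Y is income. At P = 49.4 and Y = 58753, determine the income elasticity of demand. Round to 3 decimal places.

At P = 49.4, Y = 58753: Q = 205.860.
Holding P constant, ∂Q/∂Y = 29.3/Y = 0.000498698.
η_Y = (∂Q/∂Y)·(Y/Q) = 0.000498698 × (58753/205.860) = 0.142.

0.142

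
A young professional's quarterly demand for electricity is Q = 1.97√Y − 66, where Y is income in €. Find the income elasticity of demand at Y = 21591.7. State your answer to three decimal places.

0.648

At Y = 21591.7: Q = 223.474.
dQ/dY = 1.97/(2√Y) = 0.00670336 at this income.
η = (dQ/dY)·(Y/Q) = 0.00670336 × (21591.7/223.474) = 0.648.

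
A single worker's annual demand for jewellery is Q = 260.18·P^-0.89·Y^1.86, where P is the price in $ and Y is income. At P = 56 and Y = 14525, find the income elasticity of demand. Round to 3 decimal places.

For a multiplicative demand Q = A·P^α·Y^β, the income elasticity is β everywhere.
Here β = 1.86, so η = 1.860.

1.860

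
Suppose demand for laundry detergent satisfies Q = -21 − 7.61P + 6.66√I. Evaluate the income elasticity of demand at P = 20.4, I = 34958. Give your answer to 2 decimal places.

0.58

At P = 20.4, I = 34958: Q = 1068.980.
Holding P constant, ∂Q/∂I = 6.66/(2√I) = 0.0178103.
η_I = (∂Q/∂I)·(I/Q) = 0.0178103 × (34958/1068.980) = 0.58.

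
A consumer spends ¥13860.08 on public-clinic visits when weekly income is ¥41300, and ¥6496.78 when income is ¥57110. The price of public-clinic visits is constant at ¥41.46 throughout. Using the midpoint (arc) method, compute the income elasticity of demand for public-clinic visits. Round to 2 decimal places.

With a constant price, Q₁ = 13860.08/41.46 = 334.300 and Q₂ = 6496.78/41.46 = 156.700 (equivalently, work directly with expenditure since P cancels).
Midpoint %ΔQ = (6496.78 − 13860.08)/10178.43 = -0.72342; midpoint %ΔI = (57110 − 41300)/49205 = 0.32131.
η = -0.72342 / 0.32131 = -2.25.

-2.25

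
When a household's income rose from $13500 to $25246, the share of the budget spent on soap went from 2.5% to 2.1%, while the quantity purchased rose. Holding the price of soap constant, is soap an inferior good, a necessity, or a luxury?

Quantity rises but the budget share falls as income rises, so 0 < η < 1.

necessity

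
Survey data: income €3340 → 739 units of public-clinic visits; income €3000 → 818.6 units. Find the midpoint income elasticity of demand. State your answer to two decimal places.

ΔQ = 818.6 − 739 = 79.6; midpoint Q̄ = (739 + 818.6)/2 = 778.8.
ΔI = 3000 − 3340 = -340; midpoint Ī = (3340 + 3000)/2 = 3170.
η = (ΔQ/Q̄) ÷ (ΔI/Ī) = (79.6/778.8) ÷ (-340/3170) = -0.95.

-0.95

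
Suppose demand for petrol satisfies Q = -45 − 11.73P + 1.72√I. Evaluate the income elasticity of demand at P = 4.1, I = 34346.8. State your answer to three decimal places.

At P = 4.1, I = 34346.8: Q = 225.673.
Holding P constant, ∂Q/∂I = 1.72/(2√I) = 0.0046404.
η_I = (∂Q/∂I)·(I/Q) = 0.0046404 × (34346.8/225.673) = 0.706.

0.706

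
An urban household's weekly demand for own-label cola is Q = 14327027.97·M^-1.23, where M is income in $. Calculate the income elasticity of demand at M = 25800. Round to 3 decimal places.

For Q = A·M^β the income elasticity is constant and equal to β.
Here β = -1.23, so η = -1.230.

-1.230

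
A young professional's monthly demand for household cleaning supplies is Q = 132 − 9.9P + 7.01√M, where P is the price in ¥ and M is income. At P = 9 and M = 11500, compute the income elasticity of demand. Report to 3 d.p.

0.473

At P = 9, M = 11500: Q = 794.639.
Holding P constant, ∂Q/∂M = 7.01/(2√M) = 0.0326843.
η_M = (∂Q/∂M)·(M/Q) = 0.0326843 × (11500/794.639) = 0.473.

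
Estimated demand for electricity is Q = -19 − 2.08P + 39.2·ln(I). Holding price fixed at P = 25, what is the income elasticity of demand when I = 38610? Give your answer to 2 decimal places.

0.11

At P = 25, I = 38610: Q = 343.002.
Holding P constant, ∂Q/∂I = 39.2/I = 0.00101528.
η_I = (∂Q/∂I)·(I/Q) = 0.00101528 × (38610/343.002) = 0.11.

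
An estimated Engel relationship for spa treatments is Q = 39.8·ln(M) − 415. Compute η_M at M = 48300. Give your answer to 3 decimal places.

2.793

At M = 48300: Q = 14.250.
dQ/dM = 39.8/M = 0.000824017 at this income.
η = (dQ/dM)·(M/Q) = 0.000824017 × (48300/14.250) = 2.793.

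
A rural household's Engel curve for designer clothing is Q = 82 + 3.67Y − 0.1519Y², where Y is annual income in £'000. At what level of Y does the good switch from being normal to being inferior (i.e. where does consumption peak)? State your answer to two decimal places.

dQ/dY = 3.67 − 0.3038Y.
The good is inferior where dQ/dY < 0. Setting dQ/dY = 0 gives Y = 3.67 / 0.3038 = 12.08.

12.08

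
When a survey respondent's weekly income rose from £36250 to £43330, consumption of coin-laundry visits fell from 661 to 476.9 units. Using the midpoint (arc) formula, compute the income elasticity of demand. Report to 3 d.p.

ΔQ = 476.9 − 661 = -184.1; midpoint Q̄ = (661 + 476.9)/2 = 568.95.
ΔI = 43330 − 36250 = 7080; midpoint Ī = (36250 + 43330)/2 = 39790.
η = (ΔQ/Q̄) ÷ (ΔI/Ī) = (-184.1/568.95) ÷ (7080/39790) = -1.819.

-1.819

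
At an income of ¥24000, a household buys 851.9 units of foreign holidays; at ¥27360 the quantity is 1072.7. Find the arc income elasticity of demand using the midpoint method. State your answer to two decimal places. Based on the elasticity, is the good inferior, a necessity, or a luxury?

ΔQ = 1072.7 − 851.9 = 220.8; midpoint Q̄ = (851.9 + 1072.7)/2 = 962.3.
ΔI = 27360 − 24000 = 3360; midpoint Ī = (24000 + 27360)/2 = 25680.
η = (ΔQ/Q̄) ÷ (ΔI/Ī) = (220.8/962.3) ÷ (3360/25680) = 1.75.
η > 1 ⇒ luxury.

1.75 (luxury)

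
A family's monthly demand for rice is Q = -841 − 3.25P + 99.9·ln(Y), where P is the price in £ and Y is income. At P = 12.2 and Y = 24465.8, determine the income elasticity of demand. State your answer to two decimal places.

0.78

At P = 12.2, Y = 24465.8: Q = 128.843.
Holding P constant, ∂Q/∂Y = 99.9/Y = 0.00408325.
η_Y = (∂Q/∂Y)·(Y/Q) = 0.00408325 × (24465.8/128.843) = 0.78.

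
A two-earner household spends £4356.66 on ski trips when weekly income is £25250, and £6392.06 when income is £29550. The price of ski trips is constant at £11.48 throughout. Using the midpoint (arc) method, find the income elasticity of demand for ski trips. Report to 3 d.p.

2.413

With a constant price, Q₁ = 4356.66/11.48 = 379.500 and Q₂ = 6392.06/11.48 = 556.800 (equivalently, work directly with expenditure since P cancels).
Midpoint %ΔQ = (6392.06 − 4356.66)/5374.36 = 0.37872; midpoint %ΔI = (29550 − 25250)/27400 = 0.15693.
η = 0.37872 / 0.15693 = 2.413.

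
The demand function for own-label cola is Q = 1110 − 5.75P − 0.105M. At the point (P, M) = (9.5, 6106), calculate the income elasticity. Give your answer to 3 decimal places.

-1.548

At P = 9.5, M = 6106: Q = 414.245.
Holding P constant, ∂Q/∂M = −0.105.
η_M = (∂Q/∂M)·(M/Q) = -0.105 × (6106/414.245) = -1.548.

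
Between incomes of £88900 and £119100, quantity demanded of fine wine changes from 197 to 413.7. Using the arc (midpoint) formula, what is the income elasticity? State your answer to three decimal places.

ΔQ = 413.7 − 197 = 216.7; midpoint Q̄ = (197 + 413.7)/2 = 305.35.
ΔI = 119100 − 88900 = 30200; midpoint Ī = (88900 + 119100)/2 = 104000.
η = (ΔQ/Q̄) ÷ (ΔI/Ī) = (216.7/305.35) ÷ (30200/104000) = 2.444.

2.444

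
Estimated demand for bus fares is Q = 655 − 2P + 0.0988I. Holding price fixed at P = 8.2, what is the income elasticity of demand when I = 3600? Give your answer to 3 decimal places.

0.358

At P = 8.2, I = 3600: Q = 994.280.
Holding P constant, ∂Q/∂I = 0.0988.
η_I = (∂Q/∂I)·(I/Q) = 0.0988 × (3600/994.280) = 0.358.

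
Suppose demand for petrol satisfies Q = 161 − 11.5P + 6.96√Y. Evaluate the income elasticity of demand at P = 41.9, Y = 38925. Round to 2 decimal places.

0.65

At P = 41.9, Y = 38925: Q = 1052.318.
Holding P constant, ∂Q/∂Y = 6.96/(2√Y) = 0.0176386.
η_Y = (∂Q/∂Y)·(Y/Q) = 0.0176386 × (38925/1052.318) = 0.65.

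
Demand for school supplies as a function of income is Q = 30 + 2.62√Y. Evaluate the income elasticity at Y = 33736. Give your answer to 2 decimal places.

0.47

At Y = 33736: Q = 511.225.
dQ/dY = 2.62/(2√Y) = 0.00713222 at this income.
η = (dQ/dY)·(Y/Q) = 0.00713222 × (33736/511.225) = 0.47.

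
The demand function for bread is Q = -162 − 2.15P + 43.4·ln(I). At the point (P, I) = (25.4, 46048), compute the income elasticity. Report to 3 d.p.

0.174

At P = 25.4, I = 46048: Q = 249.395.
Holding P constant, ∂Q/∂I = 43.4/I = 0.000942495.
η_I = (∂Q/∂I)·(I/Q) = 0.000942495 × (46048/249.395) = 0.174.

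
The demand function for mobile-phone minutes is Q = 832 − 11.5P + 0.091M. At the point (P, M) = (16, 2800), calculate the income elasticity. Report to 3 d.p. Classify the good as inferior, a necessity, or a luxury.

0.282 (necessity)

At P = 16, M = 2800: Q = 902.800.
Holding P constant, ∂Q/∂M = 0.091.
η_M = (∂Q/∂M)·(M/Q) = 0.091 × (2800/902.800) = 0.282.
Since 0 < η < 1, this is a necessity.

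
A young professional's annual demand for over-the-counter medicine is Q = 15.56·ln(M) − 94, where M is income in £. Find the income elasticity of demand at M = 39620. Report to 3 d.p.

0.220

At M = 39620: Q = 70.735.
dQ/dM = 15.56/M = 0.000392731 at this income.
η = (dQ/dM)·(M/Q) = 0.000392731 × (39620/70.735) = 0.220.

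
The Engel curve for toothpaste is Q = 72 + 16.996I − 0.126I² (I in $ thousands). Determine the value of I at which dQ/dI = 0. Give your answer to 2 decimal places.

dQ/dI = 16.996 − 0.252I.
The good is inferior where dQ/dI < 0. Setting dQ/dI = 0 gives I = 16.996 / 0.252 = 67.44.

67.44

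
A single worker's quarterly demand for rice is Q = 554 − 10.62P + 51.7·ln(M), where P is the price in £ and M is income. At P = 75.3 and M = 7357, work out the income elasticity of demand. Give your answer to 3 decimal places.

0.241

At P = 75.3, M = 7357: Q = 214.620.
Holding P constant, ∂Q/∂M = 51.7/M = 0.00702732.
η_M = (∂Q/∂M)·(M/Q) = 0.00702732 × (7357/214.620) = 0.241.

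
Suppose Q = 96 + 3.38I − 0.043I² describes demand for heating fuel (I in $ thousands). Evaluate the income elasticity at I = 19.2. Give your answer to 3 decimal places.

At I = 19.2: Q = 145.0445.
dQ/dI = 3.38 − 0.086I = 1.72880.
η = (dQ/dI)·(I/Q) = 1.72880 × (19.2/145.0445) = 0.229.

0.229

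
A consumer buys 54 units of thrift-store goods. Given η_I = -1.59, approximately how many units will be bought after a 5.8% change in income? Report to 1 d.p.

%ΔQ ≈ η × %ΔI = -1.59 × 5.8% = -9.222%.
New Q ≈ 54 × (1 − 0.09222) = 49.0.

49.0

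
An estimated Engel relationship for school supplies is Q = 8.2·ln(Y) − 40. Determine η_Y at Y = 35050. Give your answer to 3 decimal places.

At Y = 35050: Q = 45.809.
dQ/dY = 8.2/Y = 0.000233951 at this income.
η = (dQ/dY)·(Y/Q) = 0.000233951 × (35050/45.809) = 0.179.

0.179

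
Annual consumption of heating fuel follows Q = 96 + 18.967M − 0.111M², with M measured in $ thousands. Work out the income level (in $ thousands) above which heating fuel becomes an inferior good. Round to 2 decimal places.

85.44

dQ/dM = 18.967 − 0.222M.
The good is inferior where dQ/dM < 0. Setting dQ/dM = 0 gives M = 18.967 / 0.222 = 85.44.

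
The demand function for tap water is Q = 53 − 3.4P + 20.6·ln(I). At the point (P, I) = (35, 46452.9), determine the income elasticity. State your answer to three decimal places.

0.133

At P = 35, I = 46452.9: Q = 155.372.
Holding P constant, ∂Q/∂I = 20.6/I = 0.00044346.
η_I = (∂Q/∂I)·(I/Q) = 0.00044346 × (46452.9/155.372) = 0.133.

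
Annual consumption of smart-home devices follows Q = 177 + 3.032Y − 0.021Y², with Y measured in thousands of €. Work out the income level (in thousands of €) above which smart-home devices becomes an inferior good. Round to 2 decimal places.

dQ/dY = 3.032 − 0.042Y.
The good is inferior where dQ/dY < 0. Setting dQ/dY = 0 gives Y = 3.032 / 0.042 = 72.19.

72.19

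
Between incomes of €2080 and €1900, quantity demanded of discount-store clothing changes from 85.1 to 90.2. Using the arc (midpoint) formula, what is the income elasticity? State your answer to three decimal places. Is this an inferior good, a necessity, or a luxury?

ΔQ = 90.2 − 85.1 = 5.1; midpoint Q̄ = (85.1 + 90.2)/2 = 87.65.
ΔI = 1900 − 2080 = -180; midpoint Ī = (2080 + 1900)/2 = 1990.
η = (ΔQ/Q̄) ÷ (ΔI/Ī) = (5.1/87.65) ÷ (-180/1990) = -0.643.
η < 0 ⇒ inferior good.

-0.643 (inferior good)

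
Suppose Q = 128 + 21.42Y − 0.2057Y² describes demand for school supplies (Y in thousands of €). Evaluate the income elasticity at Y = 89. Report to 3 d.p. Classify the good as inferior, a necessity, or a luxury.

At Y = 89: Q = 405.0303.
dQ/dY = 21.42 − 0.4114Y = -15.19460.
η = (dQ/dY)·(Y/Q) = -15.19460 × (89/405.0303) = -3.339.
η < 0 ⇒ inferior good.

-3.339 (inferior good)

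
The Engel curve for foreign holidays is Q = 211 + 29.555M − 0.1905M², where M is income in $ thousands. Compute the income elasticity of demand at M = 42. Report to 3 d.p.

0.510

At M = 42: Q = 1116.2680.
dQ/dM = 29.555 − 0.381M = 13.55300.
η = (dQ/dM)·(M/Q) = 13.55300 × (42/1116.2680) = 0.510.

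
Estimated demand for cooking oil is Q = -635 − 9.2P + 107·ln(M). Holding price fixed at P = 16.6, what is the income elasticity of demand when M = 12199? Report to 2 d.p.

0.49

At P = 16.6, M = 12199: Q = 219.055.
Holding P constant, ∂Q/∂M = 107/M = 0.00877121.
η_M = (∂Q/∂M)·(M/Q) = 0.00877121 × (12199/219.055) = 0.49.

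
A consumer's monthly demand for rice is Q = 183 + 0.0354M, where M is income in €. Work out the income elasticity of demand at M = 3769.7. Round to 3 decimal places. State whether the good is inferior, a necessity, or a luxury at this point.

0.422 (necessity)

At M = 3769.7: Q = 316.447.
dQ/dM = 0.0354.
η = (dQ/dM)·(M/Q) = 0.0354 × (3769.7/316.447) = 0.422.
Since 0 < η < 1, the good is a necessity.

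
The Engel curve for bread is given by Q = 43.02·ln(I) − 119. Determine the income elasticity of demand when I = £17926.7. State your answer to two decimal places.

0.14

At I = 17926.7: Q = 302.340.
dQ/dI = 43.02/I = 0.00239977 at this income.
η = (dQ/dI)·(I/Q) = 0.00239977 × (17926.7/302.340) = 0.14.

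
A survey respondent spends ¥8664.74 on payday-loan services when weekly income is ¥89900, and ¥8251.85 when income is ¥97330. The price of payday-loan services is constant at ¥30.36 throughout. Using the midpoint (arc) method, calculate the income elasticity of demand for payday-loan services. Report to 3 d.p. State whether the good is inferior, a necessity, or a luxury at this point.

With a constant price, Q₁ = 8664.74/30.36 = 285.400 and Q₂ = 8251.85/30.36 = 271.800 (equivalently, work directly with expenditure since P cancels).
Midpoint %ΔQ = (8251.85 − 8664.74)/8458.30 = -0.04881; midpoint %ΔI = (97330 − 89900)/93615 = 0.07937.
η = -0.04881 / 0.07937 = -0.615.
η < 0 ⇒ inferior good.

-0.615 (inferior good)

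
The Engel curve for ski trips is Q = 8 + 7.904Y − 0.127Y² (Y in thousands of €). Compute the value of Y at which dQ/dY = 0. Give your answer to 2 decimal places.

31.12

dQ/dY = 7.904 − 0.254Y.
The good is inferior where dQ/dY < 0. Setting dQ/dY = 0 gives Y = 7.904 / 0.254 = 31.12.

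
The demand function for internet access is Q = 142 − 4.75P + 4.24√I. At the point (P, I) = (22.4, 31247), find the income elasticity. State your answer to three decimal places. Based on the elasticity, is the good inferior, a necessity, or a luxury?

0.477 (necessity)

At P = 22.4, I = 31247: Q = 785.097.
Holding P constant, ∂Q/∂I = 4.24/(2√I) = 0.0119931.
η_I = (∂Q/∂I)·(I/Q) = 0.0119931 × (31247/785.097) = 0.477.
Since 0 < η < 1, this is a necessity.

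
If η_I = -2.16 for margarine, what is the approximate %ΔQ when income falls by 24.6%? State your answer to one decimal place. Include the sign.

53.1%

%ΔQ ≈ η × %ΔI = -2.16 × (-24.6%) = 53.1%.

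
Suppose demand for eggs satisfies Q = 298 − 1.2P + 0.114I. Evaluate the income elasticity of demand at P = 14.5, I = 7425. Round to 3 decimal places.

At P = 14.5, I = 7425: Q = 1127.050.
Holding P constant, ∂Q/∂I = 0.114.
η_I = (∂Q/∂I)·(I/Q) = 0.114 × (7425/1127.050) = 0.751.

0.751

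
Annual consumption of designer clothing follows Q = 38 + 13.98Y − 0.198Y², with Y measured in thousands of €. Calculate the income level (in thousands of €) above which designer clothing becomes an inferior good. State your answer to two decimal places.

35.30

dQ/dY = 13.98 − 0.396Y.
The good is inferior where dQ/dY < 0. Setting dQ/dY = 0 gives Y = 13.98 / 0.396 = 35.30.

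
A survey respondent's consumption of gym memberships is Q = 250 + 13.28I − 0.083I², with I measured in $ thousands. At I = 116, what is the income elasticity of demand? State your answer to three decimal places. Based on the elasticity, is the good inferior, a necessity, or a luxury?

-1.029 (inferior good)

At I = 116: Q = 673.6320.
dQ/dI = 13.28 − 0.166I = -5.97600.
η = (dQ/dI)·(I/Q) = -5.97600 × (116/673.6320) = -1.029.
η < 0 ⇒ inferior good.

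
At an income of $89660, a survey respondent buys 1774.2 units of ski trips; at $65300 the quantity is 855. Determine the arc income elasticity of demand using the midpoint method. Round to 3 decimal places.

ΔQ = 855 − 1774.2 = -919.2; midpoint Q̄ = (1774.2 + 855)/2 = 1314.6.
ΔI = 65300 − 89660 = -24360; midpoint Ī = (89660 + 65300)/2 = 77480.
η = (ΔQ/Q̄) ÷ (ΔI/Ī) = (-919.2/1314.6) ÷ (-24360/77480) = 2.224.

2.224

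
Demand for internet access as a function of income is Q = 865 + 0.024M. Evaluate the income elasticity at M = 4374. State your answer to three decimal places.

At M = 4374: Q = 969.976.
dQ/dM = 0.024.
η = (dQ/dM)·(M/Q) = 0.024 × (4374/969.976) = 0.108.

0.108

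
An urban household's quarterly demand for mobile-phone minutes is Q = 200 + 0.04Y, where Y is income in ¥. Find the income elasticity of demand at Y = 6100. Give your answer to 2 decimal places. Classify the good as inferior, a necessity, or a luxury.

At Y = 6100: Q = 444.000.
dQ/dY = 0.04.
η = (dQ/dY)·(Y/Q) = 0.04 × (6100/444.000) = 0.55.
Since 0 < η < 1, the good is a necessity.

0.55 (necessity)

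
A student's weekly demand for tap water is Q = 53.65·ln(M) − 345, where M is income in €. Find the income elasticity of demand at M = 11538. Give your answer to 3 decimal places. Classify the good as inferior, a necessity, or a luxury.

0.342 (necessity)

At M = 11538: Q = 156.810.
dQ/dM = 53.65/M = 0.00464985 at this income.
η = (dQ/dM)·(M/Q) = 0.00464985 × (11538/156.810) = 0.342.
Since 0 < η < 1, the good is a necessity.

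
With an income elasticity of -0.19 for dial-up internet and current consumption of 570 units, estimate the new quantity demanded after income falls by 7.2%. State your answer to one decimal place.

577.8

%ΔQ ≈ η × %ΔI = -0.19 × (-7.2%) = 1.368%.
New Q ≈ 570 × (1 + 0.01368) = 577.8.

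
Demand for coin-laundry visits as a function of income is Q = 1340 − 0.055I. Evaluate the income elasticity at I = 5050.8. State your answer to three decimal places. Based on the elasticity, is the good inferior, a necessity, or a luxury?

-0.262 (inferior good)

At I = 5050.8: Q = 1062.206.
dQ/dI = −0.055.
η = (dQ/dI)·(I/Q) = -0.055 × (5050.8/1062.206) = -0.262.
Since η < 0, the good is an inferior good.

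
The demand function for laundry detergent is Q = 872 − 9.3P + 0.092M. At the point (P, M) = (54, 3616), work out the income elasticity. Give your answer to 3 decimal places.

0.474

At P = 54, M = 3616: Q = 702.472.
Holding P constant, ∂Q/∂M = 0.092.
η_M = (∂Q/∂M)·(M/Q) = 0.092 × (3616/702.472) = 0.474.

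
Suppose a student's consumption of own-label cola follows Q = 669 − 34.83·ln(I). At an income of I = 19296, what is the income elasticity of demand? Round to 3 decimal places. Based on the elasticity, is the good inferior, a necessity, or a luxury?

-0.107 (inferior good)

At I = 19296: Q = 325.310.
dQ/dI = -34.83/I = -0.00180504 at this income.
η = (dQ/dI)·(I/Q) = -0.00180504 × (19296/325.310) = -0.107.
Since η < 0, the good is an inferior good.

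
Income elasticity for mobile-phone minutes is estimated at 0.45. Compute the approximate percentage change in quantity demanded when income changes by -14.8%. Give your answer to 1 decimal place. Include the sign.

%ΔQ ≈ η × %ΔI = 0.45 × (-14.8%) = -6.7%.

-6.7%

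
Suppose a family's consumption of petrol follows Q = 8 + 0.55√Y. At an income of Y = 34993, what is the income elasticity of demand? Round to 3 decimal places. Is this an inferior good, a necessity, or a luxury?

0.464 (necessity)

At Y = 34993: Q = 110.885.
dQ/dY = 0.55/(2√Y) = 0.00147008 at this income.
η = (dQ/dY)·(Y/Q) = 0.00147008 × (34993/110.885) = 0.464.
Since 0 < η < 1, the good is a necessity.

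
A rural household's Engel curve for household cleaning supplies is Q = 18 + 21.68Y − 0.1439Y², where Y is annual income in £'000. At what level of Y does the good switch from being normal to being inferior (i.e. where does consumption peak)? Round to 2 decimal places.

dQ/dY = 21.68 − 0.2878Y.
The good is inferior where dQ/dY < 0. Setting dQ/dY = 0 gives Y = 21.68 / 0.2878 = 75.33.

75.33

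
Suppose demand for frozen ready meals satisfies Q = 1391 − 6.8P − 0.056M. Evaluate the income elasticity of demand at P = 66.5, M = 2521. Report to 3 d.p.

-0.177

At P = 66.5, M = 2521: Q = 797.624.
Holding P constant, ∂Q/∂M = −0.056.
η_M = (∂Q/∂M)·(M/Q) = -0.056 × (2521/797.624) = -0.177.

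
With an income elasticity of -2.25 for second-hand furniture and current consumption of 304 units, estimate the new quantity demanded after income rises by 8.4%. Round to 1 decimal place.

246.5

%ΔQ ≈ η × %ΔI = -2.25 × 8.4% = -18.9%.
New Q ≈ 304 × (1 − 0.189) = 246.5.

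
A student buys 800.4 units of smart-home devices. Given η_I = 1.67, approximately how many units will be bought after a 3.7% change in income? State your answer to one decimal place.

%ΔQ ≈ η × %ΔI = 1.67 × 3.7% = 6.179%.
New Q ≈ 800.4 × (1 + 0.06179) = 849.9.

849.9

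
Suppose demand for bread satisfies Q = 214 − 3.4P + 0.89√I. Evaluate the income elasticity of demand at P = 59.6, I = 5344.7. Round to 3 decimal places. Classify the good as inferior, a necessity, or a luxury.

0.426 (necessity)

At P = 59.6, I = 5344.7: Q = 76.426.
Holding P constant, ∂Q/∂I = 0.89/(2√I) = 0.00608693.
η_I = (∂Q/∂I)·(I/Q) = 0.00608693 × (5344.7/76.426) = 0.426.
Since 0 < η < 1, this is a necessity.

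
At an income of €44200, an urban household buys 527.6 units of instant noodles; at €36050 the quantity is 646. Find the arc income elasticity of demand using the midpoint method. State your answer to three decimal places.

-0.993

ΔQ = 646 − 527.6 = 118.4; midpoint Q̄ = (527.6 + 646)/2 = 586.8.
ΔI = 36050 − 44200 = -8150; midpoint Ī = (44200 + 36050)/2 = 40125.
η = (ΔQ/Q̄) ÷ (ΔI/Ī) = (118.4/586.8) ÷ (-8150/40125) = -0.993.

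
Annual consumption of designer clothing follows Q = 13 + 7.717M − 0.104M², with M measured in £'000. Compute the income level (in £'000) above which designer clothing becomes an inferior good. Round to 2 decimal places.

dQ/dM = 7.717 − 0.208M.
The good is inferior where dQ/dM < 0. Setting dQ/dM = 0 gives M = 7.717 / 0.208 = 37.10.

37.10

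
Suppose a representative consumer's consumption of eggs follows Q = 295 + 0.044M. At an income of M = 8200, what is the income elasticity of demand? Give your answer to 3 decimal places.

At M = 8200: Q = 655.800.
dQ/dM = 0.044.
η = (dQ/dM)·(M/Q) = 0.044 × (8200/655.800) = 0.550.

0.550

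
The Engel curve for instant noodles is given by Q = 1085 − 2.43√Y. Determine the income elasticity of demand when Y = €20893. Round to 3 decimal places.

-0.239

At Y = 20893: Q = 733.758.
dQ/dY = -2.43/(2√Y) = -0.00840574 at this income.
η = (dQ/dY)·(Y/Q) = -0.00840574 × (20893/733.758) = -0.239.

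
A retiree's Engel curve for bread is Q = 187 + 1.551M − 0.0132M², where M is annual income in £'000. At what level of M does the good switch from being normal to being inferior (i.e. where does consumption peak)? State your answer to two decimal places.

dQ/dM = 1.551 − 0.0264M.
The good is inferior where dQ/dM < 0. Setting dQ/dM = 0 gives M = 1.551 / 0.0264 = 58.75.

58.75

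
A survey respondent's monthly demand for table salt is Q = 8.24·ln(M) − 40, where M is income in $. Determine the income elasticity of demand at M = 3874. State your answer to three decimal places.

0.293

At M = 3874: Q = 28.079.
dQ/dM = 8.24/M = 0.002127 at this income.
η = (dQ/dM)·(M/Q) = 0.002127 × (3874/28.079) = 0.293.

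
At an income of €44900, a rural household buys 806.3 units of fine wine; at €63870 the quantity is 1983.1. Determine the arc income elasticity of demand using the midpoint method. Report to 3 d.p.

2.419

ΔQ = 1983.1 − 806.3 = 1176.8; midpoint Q̄ = (806.3 + 1983.1)/2 = 1394.7.
ΔI = 63870 − 44900 = 18970; midpoint Ī = (44900 + 63870)/2 = 54385.
η = (ΔQ/Q̄) ÷ (ΔI/Ī) = (1176.8/1394.7) ÷ (18970/54385) = 2.419.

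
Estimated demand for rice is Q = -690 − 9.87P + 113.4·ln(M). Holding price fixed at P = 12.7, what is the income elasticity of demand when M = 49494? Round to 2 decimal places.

At P = 12.7, M = 49494: Q = 410.460.
Holding P constant, ∂Q/∂M = 113.4/M = 0.00229119.
η_M = (∂Q/∂M)·(M/Q) = 0.00229119 × (49494/410.460) = 0.28.

0.28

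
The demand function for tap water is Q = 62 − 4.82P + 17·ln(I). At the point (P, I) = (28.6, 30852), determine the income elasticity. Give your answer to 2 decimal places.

0.17

At P = 28.6, I = 30852: Q = 99.876.
Holding P constant, ∂Q/∂I = 17/I = 0.000551018.
η_I = (∂Q/∂I)·(I/Q) = 0.000551018 × (30852/99.876) = 0.17.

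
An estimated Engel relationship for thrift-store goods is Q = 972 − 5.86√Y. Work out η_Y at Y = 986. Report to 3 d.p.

At Y = 986: Q = 787.992.
dQ/dY = -5.86/(2√Y) = -0.0933102 at this income.
η = (dQ/dY)·(Y/Q) = -0.0933102 × (986/787.992) = -0.117.

-0.117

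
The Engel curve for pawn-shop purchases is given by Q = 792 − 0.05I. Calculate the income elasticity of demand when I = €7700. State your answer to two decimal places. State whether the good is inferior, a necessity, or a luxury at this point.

At I = 7700: Q = 407.000.
dQ/dI = −0.05.
η = (dQ/dI)·(I/Q) = -0.05 × (7700/407.000) = -0.95.
Since η < 0, the good is an inferior good.

-0.95 (inferior good)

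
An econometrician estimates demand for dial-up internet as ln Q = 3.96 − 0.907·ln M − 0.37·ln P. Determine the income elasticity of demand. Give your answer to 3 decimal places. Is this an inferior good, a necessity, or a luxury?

-0.907 (inferior good)

In a log-linear demand, the coefficient on ln M is the income elasticity.
So η = -0.907.
η < 0 ⇒ inferior good.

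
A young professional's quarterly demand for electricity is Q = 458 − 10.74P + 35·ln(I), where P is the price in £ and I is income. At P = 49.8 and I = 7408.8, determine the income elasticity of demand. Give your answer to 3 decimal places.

0.149

At P = 49.8, I = 7408.8: Q = 235.013.
Holding P constant, ∂Q/∂I = 35/I = 0.00472411.
η_I = (∂Q/∂I)·(I/Q) = 0.00472411 × (7408.8/235.013) = 0.149.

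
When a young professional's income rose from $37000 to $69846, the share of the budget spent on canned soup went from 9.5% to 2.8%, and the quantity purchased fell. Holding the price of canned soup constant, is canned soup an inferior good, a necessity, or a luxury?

inferior good

Quantity demanded falls as income rises, so η < 0.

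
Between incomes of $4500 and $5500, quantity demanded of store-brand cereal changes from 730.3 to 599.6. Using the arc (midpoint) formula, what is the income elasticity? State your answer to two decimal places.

-0.98

ΔQ = 599.6 − 730.3 = -130.7; midpoint Q̄ = (730.3 + 599.6)/2 = 664.95.
ΔI = 5500 − 4500 = 1000; midpoint Ī = (4500 + 5500)/2 = 5000.
η = (ΔQ/Q̄) ÷ (ΔI/Ī) = (-130.7/664.95) ÷ (1000/5000) = -0.98.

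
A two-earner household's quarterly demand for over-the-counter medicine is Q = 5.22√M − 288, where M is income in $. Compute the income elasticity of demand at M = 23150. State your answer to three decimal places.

0.784

At M = 23150: Q = 506.229.
dQ/dM = 5.22/(2√M) = 0.017154 at this income.
η = (dQ/dM)·(M/Q) = 0.017154 × (23150/506.229) = 0.784.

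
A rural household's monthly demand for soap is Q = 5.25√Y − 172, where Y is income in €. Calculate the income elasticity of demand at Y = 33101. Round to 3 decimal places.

0.610

At Y = 33101: Q = 783.168.
dQ/dY = 5.25/(2√Y) = 0.0144281 at this income.
η = (dQ/dY)·(Y/Q) = 0.0144281 × (33101/783.168) = 0.610.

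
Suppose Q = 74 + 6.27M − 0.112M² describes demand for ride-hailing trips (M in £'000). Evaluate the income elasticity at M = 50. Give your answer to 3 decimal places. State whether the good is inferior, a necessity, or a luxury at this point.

-2.293 (inferior good)

At M = 50: Q = 107.5000.
dQ/dM = 6.27 − 0.224M = -4.93000.
η = (dQ/dM)·(M/Q) = -4.93000 × (50/107.5000) = -2.293.
η < 0 ⇒ inferior good.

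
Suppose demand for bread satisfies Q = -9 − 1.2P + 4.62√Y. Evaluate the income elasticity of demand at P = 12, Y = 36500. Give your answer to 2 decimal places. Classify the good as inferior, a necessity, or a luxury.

At P = 12, Y = 36500: Q = 859.250.
Holding P constant, ∂Q/∂Y = 4.62/(2√Y) = 0.0120911.
η_Y = (∂Q/∂Y)·(Y/Q) = 0.0120911 × (36500/859.250) = 0.51.
Since 0 < η < 1, this is a necessity.

0.51 (necessity)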